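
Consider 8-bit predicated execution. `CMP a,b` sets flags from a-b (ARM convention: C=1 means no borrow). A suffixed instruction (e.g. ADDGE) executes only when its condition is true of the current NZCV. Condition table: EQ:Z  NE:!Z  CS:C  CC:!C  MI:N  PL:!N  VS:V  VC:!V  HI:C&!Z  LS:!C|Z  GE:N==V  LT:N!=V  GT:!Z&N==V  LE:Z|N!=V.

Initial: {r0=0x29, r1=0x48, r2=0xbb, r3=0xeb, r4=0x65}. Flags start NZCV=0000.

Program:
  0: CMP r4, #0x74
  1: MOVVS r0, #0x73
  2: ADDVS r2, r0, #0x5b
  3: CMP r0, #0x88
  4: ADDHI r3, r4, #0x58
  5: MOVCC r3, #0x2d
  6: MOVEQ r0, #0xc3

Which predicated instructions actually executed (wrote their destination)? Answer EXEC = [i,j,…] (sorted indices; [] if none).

[0] flags=1000 → (cmp)
[1] flags=1000 VS?F → skip
[2] flags=1000 VS?F → skip
[3] flags=1001 → (cmp)
[4] flags=1001 HI?F → skip
[5] flags=1001 CC?T → r3=0x2d
[6] flags=1001 EQ?F → skip

EXEC = [5]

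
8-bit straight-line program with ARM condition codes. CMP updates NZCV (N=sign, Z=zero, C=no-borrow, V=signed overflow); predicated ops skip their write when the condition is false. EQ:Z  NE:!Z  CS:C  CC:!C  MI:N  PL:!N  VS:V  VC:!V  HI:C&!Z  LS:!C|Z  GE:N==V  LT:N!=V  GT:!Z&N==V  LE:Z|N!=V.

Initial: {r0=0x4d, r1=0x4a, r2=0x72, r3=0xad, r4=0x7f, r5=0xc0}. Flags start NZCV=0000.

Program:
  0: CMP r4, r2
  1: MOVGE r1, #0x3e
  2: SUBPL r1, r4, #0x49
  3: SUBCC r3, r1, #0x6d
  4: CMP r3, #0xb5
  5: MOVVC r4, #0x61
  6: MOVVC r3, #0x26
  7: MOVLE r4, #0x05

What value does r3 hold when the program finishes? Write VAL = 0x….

0: ✓ CMP  NZCV=0010
1: ✓ MOVGE  r1←0x3e
2: ✓ SUBPL  r1←0x36
3: · SUBCC
4: ✓ CMP  NZCV=1000
5: ✓ MOVVC  r4←0x61
6: ✓ MOVVC  r3←0x26
7: ✓ MOVLE  r4←0x05

VAL = 0x26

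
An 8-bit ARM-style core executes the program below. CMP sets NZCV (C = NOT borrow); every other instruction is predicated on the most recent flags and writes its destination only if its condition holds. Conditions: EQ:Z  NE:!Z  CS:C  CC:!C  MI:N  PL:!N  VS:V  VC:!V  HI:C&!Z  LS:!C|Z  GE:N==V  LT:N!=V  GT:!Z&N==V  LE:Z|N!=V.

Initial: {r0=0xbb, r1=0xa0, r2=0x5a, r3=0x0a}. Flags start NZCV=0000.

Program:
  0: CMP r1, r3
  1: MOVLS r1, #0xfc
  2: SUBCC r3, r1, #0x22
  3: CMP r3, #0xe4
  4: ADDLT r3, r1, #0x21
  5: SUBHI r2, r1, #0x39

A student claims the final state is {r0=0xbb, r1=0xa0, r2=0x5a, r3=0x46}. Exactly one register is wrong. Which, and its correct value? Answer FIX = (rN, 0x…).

0: ✓ CMP  NZCV=1010
1: · MOVLS
2: · SUBCC
3: ✓ CMP  NZCV=0000
4: · ADDLT
5: · SUBHI

FIX = (r3, 0x0a)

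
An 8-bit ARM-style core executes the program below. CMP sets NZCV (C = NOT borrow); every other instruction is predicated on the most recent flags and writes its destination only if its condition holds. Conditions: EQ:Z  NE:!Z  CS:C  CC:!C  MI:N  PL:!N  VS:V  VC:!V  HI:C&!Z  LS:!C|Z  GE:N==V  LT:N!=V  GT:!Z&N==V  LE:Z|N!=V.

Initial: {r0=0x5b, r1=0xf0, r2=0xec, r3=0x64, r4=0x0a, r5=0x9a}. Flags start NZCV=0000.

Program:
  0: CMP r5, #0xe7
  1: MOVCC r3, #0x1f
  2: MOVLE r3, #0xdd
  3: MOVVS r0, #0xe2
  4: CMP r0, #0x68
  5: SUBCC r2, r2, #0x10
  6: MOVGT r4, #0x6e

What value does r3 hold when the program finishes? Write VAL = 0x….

VAL = 0xdd

0: ✓ CMP  NZCV=1000
1: ✓ MOVCC  r3←0x1f
2: ✓ MOVLE  r3←0xdd
3: · MOVVS
4: ✓ CMP  NZCV=1000
5: ✓ SUBCC  r2←0xdc
6: · MOVGT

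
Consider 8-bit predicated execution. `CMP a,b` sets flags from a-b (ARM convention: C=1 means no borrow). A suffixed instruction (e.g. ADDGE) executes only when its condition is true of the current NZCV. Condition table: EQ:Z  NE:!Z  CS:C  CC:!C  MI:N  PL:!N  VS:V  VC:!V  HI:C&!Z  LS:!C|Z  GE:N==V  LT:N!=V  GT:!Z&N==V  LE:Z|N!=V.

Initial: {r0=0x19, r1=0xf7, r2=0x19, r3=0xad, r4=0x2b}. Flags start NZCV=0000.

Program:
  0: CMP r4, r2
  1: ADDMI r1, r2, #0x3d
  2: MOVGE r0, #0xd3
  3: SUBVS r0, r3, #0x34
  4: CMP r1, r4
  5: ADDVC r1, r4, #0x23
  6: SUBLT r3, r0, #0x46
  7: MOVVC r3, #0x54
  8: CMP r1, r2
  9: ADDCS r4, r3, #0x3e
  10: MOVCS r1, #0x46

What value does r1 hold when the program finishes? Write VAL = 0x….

0: ✓ CMP  NZCV=0010
1: · ADDMI
2: ✓ MOVGE  r0←0xd3
3: · SUBVS
4: ✓ CMP  NZCV=1010
5: ✓ ADDVC  r1←0x4e
6: ✓ SUBLT  r3←0x8d
7: ✓ MOVVC  r3←0x54
8: ✓ CMP  NZCV=0010
9: ✓ ADDCS  r4←0x92
10: ✓ MOVCS  r1←0x46

VAL = 0x46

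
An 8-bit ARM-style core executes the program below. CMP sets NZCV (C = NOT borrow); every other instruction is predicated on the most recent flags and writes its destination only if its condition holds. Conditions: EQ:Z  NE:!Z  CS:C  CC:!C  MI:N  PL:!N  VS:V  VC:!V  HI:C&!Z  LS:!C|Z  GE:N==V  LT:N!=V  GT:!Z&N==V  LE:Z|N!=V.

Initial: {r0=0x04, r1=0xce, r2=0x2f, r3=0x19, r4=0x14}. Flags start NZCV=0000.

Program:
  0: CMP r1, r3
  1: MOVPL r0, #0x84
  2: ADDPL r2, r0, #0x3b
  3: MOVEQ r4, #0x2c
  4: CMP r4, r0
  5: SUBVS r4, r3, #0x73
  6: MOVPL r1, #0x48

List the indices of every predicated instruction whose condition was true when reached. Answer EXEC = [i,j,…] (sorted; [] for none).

[0] flags=1010 → (cmp)
[1] flags=1010 PL?F → skip
[2] flags=1010 PL?F → skip
[3] flags=1010 EQ?F → skip
[4] flags=0010 → (cmp)
[5] flags=0010 VS?F → skip
[6] flags=0010 PL?T → r1=0x48

EXEC = [6]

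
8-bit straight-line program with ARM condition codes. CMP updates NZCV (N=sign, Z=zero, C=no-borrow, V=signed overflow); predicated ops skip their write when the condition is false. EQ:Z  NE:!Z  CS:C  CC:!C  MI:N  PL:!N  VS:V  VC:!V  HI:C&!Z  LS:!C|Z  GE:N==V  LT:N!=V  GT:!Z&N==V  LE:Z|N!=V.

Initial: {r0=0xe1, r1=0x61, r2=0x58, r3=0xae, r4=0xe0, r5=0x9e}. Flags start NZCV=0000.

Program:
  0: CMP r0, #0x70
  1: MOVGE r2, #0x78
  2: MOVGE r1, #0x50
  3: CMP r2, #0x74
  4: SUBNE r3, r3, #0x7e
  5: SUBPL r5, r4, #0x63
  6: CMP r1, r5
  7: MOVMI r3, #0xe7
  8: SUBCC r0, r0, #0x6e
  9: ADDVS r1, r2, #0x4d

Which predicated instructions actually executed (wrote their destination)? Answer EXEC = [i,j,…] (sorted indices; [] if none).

EXEC = [4,7,8,9]

[0] flags=0011 → (cmp)
[1] flags=0011 GE?F → skip
[2] flags=0011 GE?F → skip
[3] flags=1000 → (cmp)
[4] flags=1000 NE?T → r3=0x30
[5] flags=1000 PL?F → skip
[6] flags=1001 → (cmp)
[7] flags=1001 MI?T → r3=0xe7
[8] flags=1001 CC?T → r0=0x73
[9] flags=1001 VS?T → r1=0xa5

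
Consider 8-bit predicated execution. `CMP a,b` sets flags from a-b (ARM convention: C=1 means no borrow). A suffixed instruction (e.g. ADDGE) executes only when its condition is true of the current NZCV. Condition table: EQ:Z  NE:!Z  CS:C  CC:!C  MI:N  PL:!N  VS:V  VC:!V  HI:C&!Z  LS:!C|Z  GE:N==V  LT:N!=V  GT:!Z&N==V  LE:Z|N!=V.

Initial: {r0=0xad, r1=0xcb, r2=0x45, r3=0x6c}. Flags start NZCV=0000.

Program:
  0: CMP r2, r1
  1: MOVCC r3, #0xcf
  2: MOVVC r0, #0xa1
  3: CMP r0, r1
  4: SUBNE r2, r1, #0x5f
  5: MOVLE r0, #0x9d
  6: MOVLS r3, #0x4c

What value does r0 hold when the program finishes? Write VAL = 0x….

[0] flags=0000 → (cmp)
[1] flags=0000 CC?T → r3=0xcf
[2] flags=0000 VC?T → r0=0xa1
[3] flags=1000 → (cmp)
[4] flags=1000 NE?T → r2=0x6c
[5] flags=1000 LE?T → r0=0x9d
[6] flags=1000 LS?T → r3=0x4c

VAL = 0x9d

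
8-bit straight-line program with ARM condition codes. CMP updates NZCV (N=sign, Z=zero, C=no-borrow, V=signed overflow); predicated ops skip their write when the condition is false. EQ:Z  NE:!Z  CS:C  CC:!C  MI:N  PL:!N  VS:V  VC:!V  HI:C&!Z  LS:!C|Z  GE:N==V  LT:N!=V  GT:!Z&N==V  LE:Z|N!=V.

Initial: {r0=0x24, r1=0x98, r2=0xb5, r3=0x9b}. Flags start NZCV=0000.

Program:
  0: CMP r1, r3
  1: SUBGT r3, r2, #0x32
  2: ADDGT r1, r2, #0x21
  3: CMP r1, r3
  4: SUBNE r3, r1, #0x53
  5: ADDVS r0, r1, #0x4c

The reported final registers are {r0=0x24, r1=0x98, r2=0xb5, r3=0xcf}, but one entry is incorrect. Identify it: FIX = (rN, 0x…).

FIX = (r3, 0x45)

0: ✓ CMP  NZCV=1000
1: · SUBGT
2: · ADDGT
3: ✓ CMP  NZCV=1000
4: ✓ SUBNE  r3←0x45
5: · ADDVS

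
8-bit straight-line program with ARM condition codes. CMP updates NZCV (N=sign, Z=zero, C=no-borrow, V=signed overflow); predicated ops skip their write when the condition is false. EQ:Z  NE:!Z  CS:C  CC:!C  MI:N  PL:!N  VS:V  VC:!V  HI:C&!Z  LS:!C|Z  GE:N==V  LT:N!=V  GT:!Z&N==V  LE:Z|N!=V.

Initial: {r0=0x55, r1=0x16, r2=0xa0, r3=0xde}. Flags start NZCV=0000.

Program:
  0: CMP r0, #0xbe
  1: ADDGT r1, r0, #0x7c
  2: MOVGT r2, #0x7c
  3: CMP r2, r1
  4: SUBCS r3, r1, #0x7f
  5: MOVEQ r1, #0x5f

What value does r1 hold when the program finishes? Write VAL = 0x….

[0] flags=1001 → (cmp)
[1] flags=1001 GT?T → r1=0xd1
[2] flags=1001 GT?T → r2=0x7c
[3] flags=1001 → (cmp)
[4] flags=1001 CS?F → skip
[5] flags=1001 EQ?F → skip

VAL = 0xd1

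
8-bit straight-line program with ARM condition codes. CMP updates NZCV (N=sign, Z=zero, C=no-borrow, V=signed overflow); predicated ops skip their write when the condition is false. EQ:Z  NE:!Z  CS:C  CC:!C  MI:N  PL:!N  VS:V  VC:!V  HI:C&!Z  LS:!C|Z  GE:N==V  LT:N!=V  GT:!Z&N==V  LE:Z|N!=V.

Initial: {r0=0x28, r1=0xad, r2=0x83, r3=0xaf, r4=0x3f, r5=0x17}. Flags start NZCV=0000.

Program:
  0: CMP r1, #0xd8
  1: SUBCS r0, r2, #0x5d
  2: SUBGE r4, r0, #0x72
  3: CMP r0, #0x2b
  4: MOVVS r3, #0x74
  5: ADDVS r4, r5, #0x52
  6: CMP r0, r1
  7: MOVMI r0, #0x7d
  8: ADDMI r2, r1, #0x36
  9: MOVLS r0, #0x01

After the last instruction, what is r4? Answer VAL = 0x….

0: ✓ CMP  NZCV=1000
1: · SUBCS
2: · SUBGE
3: ✓ CMP  NZCV=1000
4: · MOVVS
5: · ADDVS
6: ✓ CMP  NZCV=0000
7: · MOVMI
8: · ADDMI
9: ✓ MOVLS  r0←0x01

VAL = 0x3f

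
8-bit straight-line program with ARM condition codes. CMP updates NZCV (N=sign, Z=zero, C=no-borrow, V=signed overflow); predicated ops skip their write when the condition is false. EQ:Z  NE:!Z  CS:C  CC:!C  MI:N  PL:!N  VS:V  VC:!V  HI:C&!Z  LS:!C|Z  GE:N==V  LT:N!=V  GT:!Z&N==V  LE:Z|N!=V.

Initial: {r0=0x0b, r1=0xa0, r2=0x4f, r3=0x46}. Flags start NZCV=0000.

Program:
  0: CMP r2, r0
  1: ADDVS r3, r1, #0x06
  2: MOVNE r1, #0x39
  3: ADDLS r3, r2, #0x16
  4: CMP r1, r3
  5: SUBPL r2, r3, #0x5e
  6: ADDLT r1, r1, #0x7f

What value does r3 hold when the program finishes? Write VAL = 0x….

0: ✓ CMP  NZCV=0010
1: · ADDVS
2: ✓ MOVNE  r1←0x39
3: · ADDLS
4: ✓ CMP  NZCV=1000
5: · SUBPL
6: ✓ ADDLT  r1←0xb8

VAL = 0x46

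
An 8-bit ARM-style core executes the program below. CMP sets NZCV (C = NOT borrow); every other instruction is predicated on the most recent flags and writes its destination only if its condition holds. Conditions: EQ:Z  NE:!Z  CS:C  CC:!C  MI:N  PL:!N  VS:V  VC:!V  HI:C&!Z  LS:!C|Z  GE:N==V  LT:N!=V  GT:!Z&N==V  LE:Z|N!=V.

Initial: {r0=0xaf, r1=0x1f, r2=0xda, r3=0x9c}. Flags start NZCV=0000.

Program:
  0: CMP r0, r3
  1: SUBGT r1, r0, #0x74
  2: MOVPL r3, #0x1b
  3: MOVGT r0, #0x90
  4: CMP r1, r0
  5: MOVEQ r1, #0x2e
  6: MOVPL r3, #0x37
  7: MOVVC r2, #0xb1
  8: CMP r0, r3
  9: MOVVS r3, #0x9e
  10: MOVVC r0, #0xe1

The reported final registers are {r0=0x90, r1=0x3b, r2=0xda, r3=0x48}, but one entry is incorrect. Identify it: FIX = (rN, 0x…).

FIX = (r3, 0x9e)

[0] flags=0010 → (cmp)
[1] flags=0010 GT?T → r1=0x3b
[2] flags=0010 PL?T → r3=0x1b
[3] flags=0010 GT?T → r0=0x90
[4] flags=1001 → (cmp)
[5] flags=1001 EQ?F → skip
[6] flags=1001 PL?F → skip
[7] flags=1001 VC?F → skip
[8] flags=0011 → (cmp)
[9] flags=0011 VS?T → r3=0x9e
[10] flags=0011 VC?F → skip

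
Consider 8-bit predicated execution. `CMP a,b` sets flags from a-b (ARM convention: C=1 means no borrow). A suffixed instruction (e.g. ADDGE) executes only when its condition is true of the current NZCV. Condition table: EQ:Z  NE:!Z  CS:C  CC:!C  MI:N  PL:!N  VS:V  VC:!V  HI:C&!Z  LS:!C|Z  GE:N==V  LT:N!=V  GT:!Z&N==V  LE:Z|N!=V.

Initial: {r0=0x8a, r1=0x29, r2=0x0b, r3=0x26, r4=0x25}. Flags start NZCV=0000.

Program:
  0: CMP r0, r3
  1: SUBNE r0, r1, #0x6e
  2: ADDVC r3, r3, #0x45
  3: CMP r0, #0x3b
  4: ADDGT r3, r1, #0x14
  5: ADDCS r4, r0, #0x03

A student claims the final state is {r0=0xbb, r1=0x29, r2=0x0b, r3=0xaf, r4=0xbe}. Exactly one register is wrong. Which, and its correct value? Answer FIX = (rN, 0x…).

[0] flags=0011 → (cmp)
[1] flags=0011 NE?T → r0=0xbb
[2] flags=0011 VC?F → skip
[3] flags=1010 → (cmp)
[4] flags=1010 GT?F → skip
[5] flags=1010 CS?T → r4=0xbe

FIX = (r3, 0x26)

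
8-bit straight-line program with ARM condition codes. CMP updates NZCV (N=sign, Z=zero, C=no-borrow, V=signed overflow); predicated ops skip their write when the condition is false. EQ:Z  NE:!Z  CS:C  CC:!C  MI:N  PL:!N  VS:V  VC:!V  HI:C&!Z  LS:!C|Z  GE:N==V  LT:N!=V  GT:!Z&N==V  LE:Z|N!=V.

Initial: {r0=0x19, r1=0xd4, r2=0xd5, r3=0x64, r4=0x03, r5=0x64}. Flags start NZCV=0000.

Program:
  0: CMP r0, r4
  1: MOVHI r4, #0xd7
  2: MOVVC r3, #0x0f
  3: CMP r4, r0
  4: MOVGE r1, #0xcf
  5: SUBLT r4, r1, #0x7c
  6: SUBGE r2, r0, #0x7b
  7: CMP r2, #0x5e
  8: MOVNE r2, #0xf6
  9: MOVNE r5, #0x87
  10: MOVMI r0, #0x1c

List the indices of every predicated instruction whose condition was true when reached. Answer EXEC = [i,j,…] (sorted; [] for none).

0: ✓ CMP  NZCV=0010
1: ✓ MOVHI  r4←0xd7
2: ✓ MOVVC  r3←0x0f
3: ✓ CMP  NZCV=1010
4: · MOVGE
5: ✓ SUBLT  r4←0x58
6: · SUBGE
7: ✓ CMP  NZCV=0011
8: ✓ MOVNE  r2←0xf6
9: ✓ MOVNE  r5←0x87
10: · MOVMI

EXEC = [1,2,5,8,9]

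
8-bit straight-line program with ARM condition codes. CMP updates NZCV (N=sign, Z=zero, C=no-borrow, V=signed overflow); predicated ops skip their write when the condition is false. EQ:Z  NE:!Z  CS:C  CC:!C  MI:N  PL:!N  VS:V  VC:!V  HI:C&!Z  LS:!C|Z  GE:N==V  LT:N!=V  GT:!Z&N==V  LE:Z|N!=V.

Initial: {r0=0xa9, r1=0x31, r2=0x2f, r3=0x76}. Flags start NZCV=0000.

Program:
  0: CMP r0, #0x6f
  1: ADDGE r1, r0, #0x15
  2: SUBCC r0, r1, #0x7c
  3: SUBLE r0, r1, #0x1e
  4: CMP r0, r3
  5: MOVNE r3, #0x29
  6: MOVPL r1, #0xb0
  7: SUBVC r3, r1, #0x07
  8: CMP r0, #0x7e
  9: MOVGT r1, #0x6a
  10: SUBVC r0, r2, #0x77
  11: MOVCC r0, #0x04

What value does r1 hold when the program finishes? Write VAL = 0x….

[0] flags=0011 → (cmp)
[1] flags=0011 GE?F → skip
[2] flags=0011 CC?F → skip
[3] flags=0011 LE?T → r0=0x13
[4] flags=1000 → (cmp)
[5] flags=1000 NE?T → r3=0x29
[6] flags=1000 PL?F → skip
[7] flags=1000 VC?T → r3=0x2a
[8] flags=1000 → (cmp)
[9] flags=1000 GT?F → skip
[10] flags=1000 VC?T → r0=0xb8
[11] flags=1000 CC?T → r0=0x04

VAL = 0x31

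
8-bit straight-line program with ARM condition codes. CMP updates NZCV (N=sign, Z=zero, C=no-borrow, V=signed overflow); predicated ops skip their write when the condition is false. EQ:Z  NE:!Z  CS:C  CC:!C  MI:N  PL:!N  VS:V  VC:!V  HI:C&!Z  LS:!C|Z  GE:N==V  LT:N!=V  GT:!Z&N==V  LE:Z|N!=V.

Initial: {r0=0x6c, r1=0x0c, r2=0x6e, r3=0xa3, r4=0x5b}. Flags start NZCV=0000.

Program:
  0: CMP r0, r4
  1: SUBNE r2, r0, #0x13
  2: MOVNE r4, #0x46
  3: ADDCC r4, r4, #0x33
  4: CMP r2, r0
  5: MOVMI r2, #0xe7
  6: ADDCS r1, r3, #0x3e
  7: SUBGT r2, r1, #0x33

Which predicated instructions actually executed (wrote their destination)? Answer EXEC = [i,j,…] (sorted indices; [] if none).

0: ✓ CMP  NZCV=0010
1: ✓ SUBNE  r2←0x59
2: ✓ MOVNE  r4←0x46
3: · ADDCC
4: ✓ CMP  NZCV=1000
5: ✓ MOVMI  r2←0xe7
6: · ADDCS
7: · SUBGT

EXEC = [1,2,5]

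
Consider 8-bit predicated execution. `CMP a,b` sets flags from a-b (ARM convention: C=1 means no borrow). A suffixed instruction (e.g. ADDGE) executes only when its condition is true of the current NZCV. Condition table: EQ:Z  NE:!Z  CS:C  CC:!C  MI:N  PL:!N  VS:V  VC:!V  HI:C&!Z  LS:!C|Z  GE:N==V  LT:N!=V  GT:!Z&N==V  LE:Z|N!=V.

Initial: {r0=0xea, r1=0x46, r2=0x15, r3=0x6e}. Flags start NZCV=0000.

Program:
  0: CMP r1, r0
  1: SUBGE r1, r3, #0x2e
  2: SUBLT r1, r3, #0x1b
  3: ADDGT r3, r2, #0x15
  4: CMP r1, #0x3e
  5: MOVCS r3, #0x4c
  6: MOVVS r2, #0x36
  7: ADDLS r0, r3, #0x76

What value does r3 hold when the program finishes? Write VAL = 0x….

0: ✓ CMP  NZCV=0000
1: ✓ SUBGE  r1←0x40
2: · SUBLT
3: ✓ ADDGT  r3←0x2a
4: ✓ CMP  NZCV=0010
5: ✓ MOVCS  r3←0x4c
6: · MOVVS
7: · ADDLS

VAL = 0x4c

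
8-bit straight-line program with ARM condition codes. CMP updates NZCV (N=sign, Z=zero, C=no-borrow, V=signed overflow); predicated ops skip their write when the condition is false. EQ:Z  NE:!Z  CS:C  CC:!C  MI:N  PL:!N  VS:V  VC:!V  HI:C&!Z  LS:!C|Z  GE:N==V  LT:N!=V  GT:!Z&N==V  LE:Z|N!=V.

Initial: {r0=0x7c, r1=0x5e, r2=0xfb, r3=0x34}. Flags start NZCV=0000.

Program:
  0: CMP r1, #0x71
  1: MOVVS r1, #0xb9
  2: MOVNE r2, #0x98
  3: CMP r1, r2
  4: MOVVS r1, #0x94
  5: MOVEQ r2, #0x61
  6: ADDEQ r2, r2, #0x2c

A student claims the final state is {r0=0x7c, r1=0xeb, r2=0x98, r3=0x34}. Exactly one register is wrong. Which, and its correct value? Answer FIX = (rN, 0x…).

0: ✓ CMP  NZCV=1000
1: · MOVVS
2: ✓ MOVNE  r2←0x98
3: ✓ CMP  NZCV=1001
4: ✓ MOVVS  r1←0x94
5: · MOVEQ
6: · ADDEQ

FIX = (r1, 0x94)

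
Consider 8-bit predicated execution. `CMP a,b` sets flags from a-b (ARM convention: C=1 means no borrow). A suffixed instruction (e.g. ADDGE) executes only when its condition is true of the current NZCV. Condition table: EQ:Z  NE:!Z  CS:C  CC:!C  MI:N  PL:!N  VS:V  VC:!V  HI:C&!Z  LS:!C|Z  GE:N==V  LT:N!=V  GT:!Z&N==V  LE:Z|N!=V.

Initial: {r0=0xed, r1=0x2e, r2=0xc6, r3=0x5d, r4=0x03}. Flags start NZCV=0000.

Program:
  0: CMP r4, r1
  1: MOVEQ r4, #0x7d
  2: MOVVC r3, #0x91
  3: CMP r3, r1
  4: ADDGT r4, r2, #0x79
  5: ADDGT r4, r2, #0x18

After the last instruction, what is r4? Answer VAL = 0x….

VAL = 0x03

0: ✓ CMP  NZCV=1000
1: · MOVEQ
2: ✓ MOVVC  r3←0x91
3: ✓ CMP  NZCV=0011
4: · ADDGT
5: · ADDGT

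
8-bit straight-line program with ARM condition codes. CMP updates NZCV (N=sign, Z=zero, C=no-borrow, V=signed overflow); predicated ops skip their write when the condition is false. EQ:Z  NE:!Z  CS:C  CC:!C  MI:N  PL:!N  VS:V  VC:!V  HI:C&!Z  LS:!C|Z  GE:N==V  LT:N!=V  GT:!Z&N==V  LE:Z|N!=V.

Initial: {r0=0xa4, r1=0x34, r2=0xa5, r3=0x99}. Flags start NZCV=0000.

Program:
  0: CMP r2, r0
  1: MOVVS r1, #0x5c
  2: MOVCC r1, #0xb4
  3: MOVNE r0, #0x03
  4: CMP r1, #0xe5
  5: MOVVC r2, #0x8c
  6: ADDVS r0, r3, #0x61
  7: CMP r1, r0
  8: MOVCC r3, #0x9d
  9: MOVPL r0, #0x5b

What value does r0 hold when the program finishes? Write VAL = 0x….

0: ✓ CMP  NZCV=0010
1: · MOVVS
2: · MOVCC
3: ✓ MOVNE  r0←0x03
4: ✓ CMP  NZCV=0000
5: ✓ MOVVC  r2←0x8c
6: · ADDVS
7: ✓ CMP  NZCV=0010
8: · MOVCC
9: ✓ MOVPL  r0←0x5b

VAL = 0x5b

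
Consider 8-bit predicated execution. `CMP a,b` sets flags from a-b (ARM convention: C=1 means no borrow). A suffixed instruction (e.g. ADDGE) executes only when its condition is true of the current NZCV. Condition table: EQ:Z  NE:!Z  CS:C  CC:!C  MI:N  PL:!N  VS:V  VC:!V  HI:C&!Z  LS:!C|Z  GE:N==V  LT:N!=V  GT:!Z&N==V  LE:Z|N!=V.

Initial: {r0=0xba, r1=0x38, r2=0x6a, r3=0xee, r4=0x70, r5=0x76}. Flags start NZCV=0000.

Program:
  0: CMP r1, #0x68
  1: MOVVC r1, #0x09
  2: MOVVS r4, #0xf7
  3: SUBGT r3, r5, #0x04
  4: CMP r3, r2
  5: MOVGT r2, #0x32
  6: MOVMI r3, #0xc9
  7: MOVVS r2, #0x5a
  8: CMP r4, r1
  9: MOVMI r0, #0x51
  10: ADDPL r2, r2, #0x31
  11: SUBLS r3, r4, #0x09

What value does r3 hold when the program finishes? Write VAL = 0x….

VAL = 0xc9

0: ✓ CMP  NZCV=1000
1: ✓ MOVVC  r1←0x09
2: · MOVVS
3: · SUBGT
4: ✓ CMP  NZCV=1010
5: · MOVGT
6: ✓ MOVMI  r3←0xc9
7: · MOVVS
8: ✓ CMP  NZCV=0010
9: · MOVMI
10: ✓ ADDPL  r2←0x9b
11: · SUBLS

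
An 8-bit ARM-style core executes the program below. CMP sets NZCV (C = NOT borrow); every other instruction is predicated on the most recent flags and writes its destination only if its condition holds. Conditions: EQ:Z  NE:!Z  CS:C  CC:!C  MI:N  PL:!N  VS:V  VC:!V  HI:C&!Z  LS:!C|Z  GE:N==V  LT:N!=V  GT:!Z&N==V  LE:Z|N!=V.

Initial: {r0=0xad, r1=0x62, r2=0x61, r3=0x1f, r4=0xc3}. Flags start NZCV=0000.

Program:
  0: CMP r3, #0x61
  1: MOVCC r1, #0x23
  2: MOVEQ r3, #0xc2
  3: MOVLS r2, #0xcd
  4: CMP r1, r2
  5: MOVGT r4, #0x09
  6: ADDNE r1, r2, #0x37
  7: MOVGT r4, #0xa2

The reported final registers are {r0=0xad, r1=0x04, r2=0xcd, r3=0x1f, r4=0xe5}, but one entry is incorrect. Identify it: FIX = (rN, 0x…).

FIX = (r4, 0xa2)

0: ✓ CMP  NZCV=1000
1: ✓ MOVCC  r1←0x23
2: · MOVEQ
3: ✓ MOVLS  r2←0xcd
4: ✓ CMP  NZCV=0000
5: ✓ MOVGT  r4←0x09
6: ✓ ADDNE  r1←0x04
7: ✓ MOVGT  r4←0xa2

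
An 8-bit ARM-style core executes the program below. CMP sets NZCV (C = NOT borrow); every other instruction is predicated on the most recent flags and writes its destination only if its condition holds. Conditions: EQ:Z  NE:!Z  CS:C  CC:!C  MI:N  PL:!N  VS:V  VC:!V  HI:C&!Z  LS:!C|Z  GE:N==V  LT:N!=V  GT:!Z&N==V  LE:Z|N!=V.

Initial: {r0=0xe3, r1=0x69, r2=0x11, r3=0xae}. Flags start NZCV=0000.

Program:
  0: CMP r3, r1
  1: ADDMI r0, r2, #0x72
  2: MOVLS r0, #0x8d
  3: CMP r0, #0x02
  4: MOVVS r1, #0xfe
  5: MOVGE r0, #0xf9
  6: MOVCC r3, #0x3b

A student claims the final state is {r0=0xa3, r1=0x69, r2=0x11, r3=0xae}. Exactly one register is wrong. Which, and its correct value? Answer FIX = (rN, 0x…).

FIX = (r0, 0xe3)

0: ✓ CMP  NZCV=0011
1: · ADDMI
2: · MOVLS
3: ✓ CMP  NZCV=1010
4: · MOVVS
5: · MOVGE
6: · MOVCC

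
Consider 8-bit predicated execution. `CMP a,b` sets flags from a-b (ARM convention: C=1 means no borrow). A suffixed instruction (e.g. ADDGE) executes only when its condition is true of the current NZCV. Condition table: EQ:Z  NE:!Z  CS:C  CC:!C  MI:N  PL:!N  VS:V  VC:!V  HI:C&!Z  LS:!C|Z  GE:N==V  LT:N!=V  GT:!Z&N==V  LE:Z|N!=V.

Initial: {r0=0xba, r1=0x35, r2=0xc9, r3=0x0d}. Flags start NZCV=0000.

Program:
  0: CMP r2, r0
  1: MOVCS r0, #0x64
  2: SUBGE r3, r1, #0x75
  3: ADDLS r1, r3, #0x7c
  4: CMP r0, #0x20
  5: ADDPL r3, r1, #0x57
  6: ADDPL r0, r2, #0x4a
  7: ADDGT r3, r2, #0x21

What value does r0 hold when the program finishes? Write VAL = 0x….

0: ✓ CMP  NZCV=0010
1: ✓ MOVCS  r0←0x64
2: ✓ SUBGE  r3←0xc0
3: · ADDLS
4: ✓ CMP  NZCV=0010
5: ✓ ADDPL  r3←0x8c
6: ✓ ADDPL  r0←0x13
7: ✓ ADDGT  r3←0xea

VAL = 0x13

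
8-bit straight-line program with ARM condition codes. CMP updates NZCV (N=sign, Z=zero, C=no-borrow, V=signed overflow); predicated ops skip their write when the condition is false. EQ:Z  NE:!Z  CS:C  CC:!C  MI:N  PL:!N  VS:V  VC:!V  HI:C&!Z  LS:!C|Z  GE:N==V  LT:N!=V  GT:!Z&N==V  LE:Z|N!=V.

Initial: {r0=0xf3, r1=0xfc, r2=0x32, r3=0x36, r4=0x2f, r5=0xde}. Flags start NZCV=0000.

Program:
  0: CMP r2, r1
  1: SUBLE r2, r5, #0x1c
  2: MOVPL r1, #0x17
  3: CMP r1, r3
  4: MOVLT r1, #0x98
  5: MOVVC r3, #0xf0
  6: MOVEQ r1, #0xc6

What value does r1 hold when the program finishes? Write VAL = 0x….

VAL = 0x98

0: ✓ CMP  NZCV=0000
1: · SUBLE
2: ✓ MOVPL  r1←0x17
3: ✓ CMP  NZCV=1000
4: ✓ MOVLT  r1←0x98
5: ✓ MOVVC  r3←0xf0
6: · MOVEQ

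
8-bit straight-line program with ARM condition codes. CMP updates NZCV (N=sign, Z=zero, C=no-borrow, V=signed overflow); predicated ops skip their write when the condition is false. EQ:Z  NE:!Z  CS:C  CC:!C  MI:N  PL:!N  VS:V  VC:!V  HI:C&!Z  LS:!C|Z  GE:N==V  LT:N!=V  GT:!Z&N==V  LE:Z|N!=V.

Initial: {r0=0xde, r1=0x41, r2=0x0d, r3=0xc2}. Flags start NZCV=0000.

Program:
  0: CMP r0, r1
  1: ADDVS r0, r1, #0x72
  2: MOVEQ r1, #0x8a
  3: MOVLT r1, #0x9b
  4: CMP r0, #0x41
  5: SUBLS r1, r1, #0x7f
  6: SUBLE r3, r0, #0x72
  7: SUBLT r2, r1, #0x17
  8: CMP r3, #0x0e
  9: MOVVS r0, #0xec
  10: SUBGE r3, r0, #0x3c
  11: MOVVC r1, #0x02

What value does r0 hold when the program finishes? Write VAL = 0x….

0: ✓ CMP  NZCV=1010
1: · ADDVS
2: · MOVEQ
3: ✓ MOVLT  r1←0x9b
4: ✓ CMP  NZCV=1010
5: · SUBLS
6: ✓ SUBLE  r3←0x6c
7: ✓ SUBLT  r2←0x84
8: ✓ CMP  NZCV=0010
9: · MOVVS
10: ✓ SUBGE  r3←0xa2
11: ✓ MOVVC  r1←0x02

VAL = 0xde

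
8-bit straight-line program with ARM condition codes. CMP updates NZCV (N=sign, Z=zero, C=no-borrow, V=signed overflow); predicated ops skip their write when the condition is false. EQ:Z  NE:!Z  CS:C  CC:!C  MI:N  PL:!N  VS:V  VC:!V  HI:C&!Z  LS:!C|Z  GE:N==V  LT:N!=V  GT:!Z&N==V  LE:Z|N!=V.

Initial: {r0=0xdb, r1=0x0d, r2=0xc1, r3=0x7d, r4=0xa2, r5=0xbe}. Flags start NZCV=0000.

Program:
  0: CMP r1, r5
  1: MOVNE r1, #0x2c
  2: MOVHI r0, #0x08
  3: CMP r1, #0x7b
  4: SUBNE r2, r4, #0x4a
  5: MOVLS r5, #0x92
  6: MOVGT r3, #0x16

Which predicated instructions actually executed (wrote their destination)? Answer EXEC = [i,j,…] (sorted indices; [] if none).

EXEC = [1,4,5]

0: ✓ CMP  NZCV=0000
1: ✓ MOVNE  r1←0x2c
2: · MOVHI
3: ✓ CMP  NZCV=1000
4: ✓ SUBNE  r2←0x58
5: ✓ MOVLS  r5←0x92
6: · MOVGT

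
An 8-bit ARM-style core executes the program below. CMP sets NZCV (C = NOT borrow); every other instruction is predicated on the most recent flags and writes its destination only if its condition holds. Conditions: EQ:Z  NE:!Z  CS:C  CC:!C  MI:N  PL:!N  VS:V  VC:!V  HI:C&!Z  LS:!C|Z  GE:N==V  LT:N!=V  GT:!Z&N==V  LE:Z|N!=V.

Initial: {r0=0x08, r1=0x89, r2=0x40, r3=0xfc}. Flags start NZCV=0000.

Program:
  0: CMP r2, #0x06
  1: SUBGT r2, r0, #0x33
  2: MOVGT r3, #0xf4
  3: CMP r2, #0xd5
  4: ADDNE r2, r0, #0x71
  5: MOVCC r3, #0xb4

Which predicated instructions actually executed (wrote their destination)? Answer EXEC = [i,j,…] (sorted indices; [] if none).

0: ✓ CMP  NZCV=0010
1: ✓ SUBGT  r2←0xd5
2: ✓ MOVGT  r3←0xf4
3: ✓ CMP  NZCV=0110
4: · ADDNE
5: · MOVCC

EXEC = [1,2]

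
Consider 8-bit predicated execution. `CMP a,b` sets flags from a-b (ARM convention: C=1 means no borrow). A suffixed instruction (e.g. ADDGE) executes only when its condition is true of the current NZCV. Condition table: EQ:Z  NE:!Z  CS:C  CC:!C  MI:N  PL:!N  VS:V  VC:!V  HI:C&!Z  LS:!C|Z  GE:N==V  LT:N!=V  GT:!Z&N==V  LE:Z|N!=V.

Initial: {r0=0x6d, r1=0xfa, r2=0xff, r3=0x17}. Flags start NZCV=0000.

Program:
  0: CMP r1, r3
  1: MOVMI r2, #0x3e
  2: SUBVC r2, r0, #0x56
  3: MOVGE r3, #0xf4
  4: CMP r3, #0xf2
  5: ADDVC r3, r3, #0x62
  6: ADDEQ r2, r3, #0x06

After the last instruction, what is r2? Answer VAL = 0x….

0: ✓ CMP  NZCV=1010
1: ✓ MOVMI  r2←0x3e
2: ✓ SUBVC  r2←0x17
3: · MOVGE
4: ✓ CMP  NZCV=0000
5: ✓ ADDVC  r3←0x79
6: · ADDEQ

VAL = 0x17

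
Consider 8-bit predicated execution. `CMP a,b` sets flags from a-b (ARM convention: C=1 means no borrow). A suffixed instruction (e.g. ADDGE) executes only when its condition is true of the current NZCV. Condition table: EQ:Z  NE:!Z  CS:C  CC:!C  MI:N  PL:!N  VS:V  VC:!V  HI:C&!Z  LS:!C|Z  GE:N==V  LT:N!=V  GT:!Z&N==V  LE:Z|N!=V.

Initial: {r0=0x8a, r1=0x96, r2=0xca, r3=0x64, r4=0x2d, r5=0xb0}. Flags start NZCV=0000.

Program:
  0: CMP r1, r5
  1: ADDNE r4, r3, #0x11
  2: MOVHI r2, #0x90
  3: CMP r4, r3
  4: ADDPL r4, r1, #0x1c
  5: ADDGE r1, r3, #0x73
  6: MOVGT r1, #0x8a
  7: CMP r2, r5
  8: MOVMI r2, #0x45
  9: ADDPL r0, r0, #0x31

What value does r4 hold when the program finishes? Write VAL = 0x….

VAL = 0xb2

[0] flags=1000 → (cmp)
[1] flags=1000 NE?T → r4=0x75
[2] flags=1000 HI?F → skip
[3] flags=0010 → (cmp)
[4] flags=0010 PL?T → r4=0xb2
[5] flags=0010 GE?T → r1=0xd7
[6] flags=0010 GT?T → r1=0x8a
[7] flags=0010 → (cmp)
[8] flags=0010 MI?F → skip
[9] flags=0010 PL?T → r0=0xbb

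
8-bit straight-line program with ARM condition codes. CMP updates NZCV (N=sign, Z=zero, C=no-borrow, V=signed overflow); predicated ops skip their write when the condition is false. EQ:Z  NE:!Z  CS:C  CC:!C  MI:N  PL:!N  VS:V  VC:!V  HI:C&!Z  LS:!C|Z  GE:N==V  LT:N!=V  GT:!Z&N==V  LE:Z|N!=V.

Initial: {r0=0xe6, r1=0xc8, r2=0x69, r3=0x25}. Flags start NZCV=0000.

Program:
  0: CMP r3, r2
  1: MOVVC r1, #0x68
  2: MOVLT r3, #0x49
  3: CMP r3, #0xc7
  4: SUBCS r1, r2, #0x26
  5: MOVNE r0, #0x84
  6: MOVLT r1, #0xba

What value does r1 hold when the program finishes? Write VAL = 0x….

0: ✓ CMP  NZCV=1000
1: ✓ MOVVC  r1←0x68
2: ✓ MOVLT  r3←0x49
3: ✓ CMP  NZCV=1001
4: · SUBCS
5: ✓ MOVNE  r0←0x84
6: · MOVLT

VAL = 0x68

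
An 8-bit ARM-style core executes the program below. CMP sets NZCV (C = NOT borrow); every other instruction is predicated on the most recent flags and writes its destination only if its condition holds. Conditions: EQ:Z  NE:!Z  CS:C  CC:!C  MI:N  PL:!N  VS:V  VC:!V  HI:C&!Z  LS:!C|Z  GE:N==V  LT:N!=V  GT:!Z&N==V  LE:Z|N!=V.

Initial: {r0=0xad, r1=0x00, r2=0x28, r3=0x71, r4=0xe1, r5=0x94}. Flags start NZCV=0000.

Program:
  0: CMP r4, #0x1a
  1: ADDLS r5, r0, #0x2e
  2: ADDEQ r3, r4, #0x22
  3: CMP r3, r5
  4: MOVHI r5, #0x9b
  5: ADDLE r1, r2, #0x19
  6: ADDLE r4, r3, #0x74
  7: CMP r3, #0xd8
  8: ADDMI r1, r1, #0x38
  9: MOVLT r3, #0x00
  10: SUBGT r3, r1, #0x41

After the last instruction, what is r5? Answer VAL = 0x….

[0] flags=1010 → (cmp)
[1] flags=1010 LS?F → skip
[2] flags=1010 EQ?F → skip
[3] flags=1001 → (cmp)
[4] flags=1001 HI?F → skip
[5] flags=1001 LE?F → skip
[6] flags=1001 LE?F → skip
[7] flags=1001 → (cmp)
[8] flags=1001 MI?T → r1=0x38
[9] flags=1001 LT?F → skip
[10] flags=1001 GT?T → r3=0xf7

VAL = 0x94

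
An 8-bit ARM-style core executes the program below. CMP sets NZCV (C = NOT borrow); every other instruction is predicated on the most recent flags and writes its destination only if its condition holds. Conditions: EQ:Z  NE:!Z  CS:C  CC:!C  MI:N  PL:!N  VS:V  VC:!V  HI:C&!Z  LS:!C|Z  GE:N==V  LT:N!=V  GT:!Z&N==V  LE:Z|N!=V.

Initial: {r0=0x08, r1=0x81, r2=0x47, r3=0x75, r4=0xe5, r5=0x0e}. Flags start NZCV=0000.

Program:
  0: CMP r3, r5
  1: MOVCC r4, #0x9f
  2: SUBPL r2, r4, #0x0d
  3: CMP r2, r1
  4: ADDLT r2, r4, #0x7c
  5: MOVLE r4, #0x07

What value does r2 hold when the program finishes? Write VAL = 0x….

VAL = 0xd8

0: ✓ CMP  NZCV=0010
1: · MOVCC
2: ✓ SUBPL  r2←0xd8
3: ✓ CMP  NZCV=0010
4: · ADDLT
5: · MOVLE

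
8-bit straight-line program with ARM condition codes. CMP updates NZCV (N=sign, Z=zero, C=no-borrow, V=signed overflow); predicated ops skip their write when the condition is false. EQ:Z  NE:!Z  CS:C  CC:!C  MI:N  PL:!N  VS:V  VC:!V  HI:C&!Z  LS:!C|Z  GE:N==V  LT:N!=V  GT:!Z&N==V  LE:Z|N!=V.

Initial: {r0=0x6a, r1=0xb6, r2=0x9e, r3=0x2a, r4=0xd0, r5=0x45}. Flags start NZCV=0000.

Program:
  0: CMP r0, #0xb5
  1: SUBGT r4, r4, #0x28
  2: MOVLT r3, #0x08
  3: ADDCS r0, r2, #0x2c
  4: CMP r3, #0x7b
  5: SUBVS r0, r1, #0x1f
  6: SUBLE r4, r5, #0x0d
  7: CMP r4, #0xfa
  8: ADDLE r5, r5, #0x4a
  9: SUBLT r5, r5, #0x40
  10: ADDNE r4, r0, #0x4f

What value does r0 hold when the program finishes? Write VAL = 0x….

0: ✓ CMP  NZCV=1001
1: ✓ SUBGT  r4←0xa8
2: · MOVLT
3: · ADDCS
4: ✓ CMP  NZCV=1000
5: · SUBVS
6: ✓ SUBLE  r4←0x38
7: ✓ CMP  NZCV=0000
8: · ADDLE
9: · SUBLT
10: ✓ ADDNE  r4←0xb9

VAL = 0x6a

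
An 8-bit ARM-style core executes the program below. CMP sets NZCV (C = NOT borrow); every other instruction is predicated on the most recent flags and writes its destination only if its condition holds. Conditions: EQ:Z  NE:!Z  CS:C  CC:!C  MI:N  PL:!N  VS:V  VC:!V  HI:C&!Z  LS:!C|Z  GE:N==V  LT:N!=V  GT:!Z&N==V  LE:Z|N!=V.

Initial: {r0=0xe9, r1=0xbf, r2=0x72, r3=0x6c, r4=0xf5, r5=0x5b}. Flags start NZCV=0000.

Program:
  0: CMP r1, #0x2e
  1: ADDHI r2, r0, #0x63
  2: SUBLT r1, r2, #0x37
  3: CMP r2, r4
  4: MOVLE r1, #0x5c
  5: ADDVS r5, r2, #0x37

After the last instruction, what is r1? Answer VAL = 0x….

0: ✓ CMP  NZCV=1010
1: ✓ ADDHI  r2←0x4c
2: ✓ SUBLT  r1←0x15
3: ✓ CMP  NZCV=0000
4: · MOVLE
5: · ADDVS

VAL = 0x15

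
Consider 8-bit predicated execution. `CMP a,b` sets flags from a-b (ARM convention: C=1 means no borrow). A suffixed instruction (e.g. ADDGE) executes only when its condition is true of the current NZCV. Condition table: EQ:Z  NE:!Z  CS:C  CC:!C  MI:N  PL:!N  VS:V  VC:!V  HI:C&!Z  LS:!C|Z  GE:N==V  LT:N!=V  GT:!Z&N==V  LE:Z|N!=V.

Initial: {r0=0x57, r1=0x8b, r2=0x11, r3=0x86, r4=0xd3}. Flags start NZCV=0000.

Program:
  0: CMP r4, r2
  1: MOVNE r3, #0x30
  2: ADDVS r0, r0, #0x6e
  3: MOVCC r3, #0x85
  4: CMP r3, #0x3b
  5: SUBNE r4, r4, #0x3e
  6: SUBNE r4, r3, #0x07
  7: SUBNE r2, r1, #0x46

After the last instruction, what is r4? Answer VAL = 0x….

VAL = 0x29

0: ✓ CMP  NZCV=1010
1: ✓ MOVNE  r3←0x30
2: · ADDVS
3: · MOVCC
4: ✓ CMP  NZCV=1000
5: ✓ SUBNE  r4←0x95
6: ✓ SUBNE  r4←0x29
7: ✓ SUBNE  r2←0x45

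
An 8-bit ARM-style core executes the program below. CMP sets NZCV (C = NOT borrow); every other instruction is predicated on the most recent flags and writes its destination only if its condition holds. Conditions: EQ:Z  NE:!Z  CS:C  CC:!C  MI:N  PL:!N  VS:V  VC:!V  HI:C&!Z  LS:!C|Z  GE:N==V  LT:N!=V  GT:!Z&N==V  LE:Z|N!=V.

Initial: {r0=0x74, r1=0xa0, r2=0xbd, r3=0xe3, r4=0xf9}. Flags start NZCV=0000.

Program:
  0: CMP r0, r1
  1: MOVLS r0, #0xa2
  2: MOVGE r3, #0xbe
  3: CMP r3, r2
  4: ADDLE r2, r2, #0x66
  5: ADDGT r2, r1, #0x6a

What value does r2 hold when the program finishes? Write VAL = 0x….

VAL = 0x0a

0: ✓ CMP  NZCV=1001
1: ✓ MOVLS  r0←0xa2
2: ✓ MOVGE  r3←0xbe
3: ✓ CMP  NZCV=0010
4: · ADDLE
5: ✓ ADDGT  r2←0x0a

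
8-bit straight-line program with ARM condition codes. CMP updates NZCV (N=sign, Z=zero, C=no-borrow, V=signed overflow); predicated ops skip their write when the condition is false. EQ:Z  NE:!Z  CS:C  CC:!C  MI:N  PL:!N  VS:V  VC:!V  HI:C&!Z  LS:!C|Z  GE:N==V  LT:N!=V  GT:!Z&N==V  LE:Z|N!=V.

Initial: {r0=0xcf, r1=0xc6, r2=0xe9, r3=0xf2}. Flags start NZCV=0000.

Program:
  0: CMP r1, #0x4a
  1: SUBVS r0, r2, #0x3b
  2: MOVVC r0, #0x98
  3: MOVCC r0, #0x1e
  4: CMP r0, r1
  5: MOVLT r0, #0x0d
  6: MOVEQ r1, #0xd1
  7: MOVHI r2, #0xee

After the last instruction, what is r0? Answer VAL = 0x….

VAL = 0x0d

0: ✓ CMP  NZCV=0011
1: ✓ SUBVS  r0←0xae
2: · MOVVC
3: · MOVCC
4: ✓ CMP  NZCV=1000
5: ✓ MOVLT  r0←0x0d
6: · MOVEQ
7: · MOVHI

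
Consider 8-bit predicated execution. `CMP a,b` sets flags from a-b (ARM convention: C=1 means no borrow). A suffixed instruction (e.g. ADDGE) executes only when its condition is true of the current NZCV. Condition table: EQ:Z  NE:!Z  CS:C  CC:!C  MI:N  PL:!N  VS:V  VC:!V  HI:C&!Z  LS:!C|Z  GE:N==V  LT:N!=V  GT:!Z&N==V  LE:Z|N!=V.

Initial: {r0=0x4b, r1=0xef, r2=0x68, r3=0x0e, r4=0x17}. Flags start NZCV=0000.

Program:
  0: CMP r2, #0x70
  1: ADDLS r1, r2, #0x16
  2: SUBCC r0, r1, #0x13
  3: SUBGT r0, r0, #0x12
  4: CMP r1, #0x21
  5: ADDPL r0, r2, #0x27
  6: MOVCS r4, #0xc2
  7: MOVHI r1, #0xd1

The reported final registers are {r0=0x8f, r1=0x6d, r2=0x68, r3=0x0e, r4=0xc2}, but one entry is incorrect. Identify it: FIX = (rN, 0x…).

[0] flags=1000 → (cmp)
[1] flags=1000 LS?T → r1=0x7e
[2] flags=1000 CC?T → r0=0x6b
[3] flags=1000 GT?F → skip
[4] flags=0010 → (cmp)
[5] flags=0010 PL?T → r0=0x8f
[6] flags=0010 CS?T → r4=0xc2
[7] flags=0010 HI?T → r1=0xd1

FIX = (r1, 0xd1)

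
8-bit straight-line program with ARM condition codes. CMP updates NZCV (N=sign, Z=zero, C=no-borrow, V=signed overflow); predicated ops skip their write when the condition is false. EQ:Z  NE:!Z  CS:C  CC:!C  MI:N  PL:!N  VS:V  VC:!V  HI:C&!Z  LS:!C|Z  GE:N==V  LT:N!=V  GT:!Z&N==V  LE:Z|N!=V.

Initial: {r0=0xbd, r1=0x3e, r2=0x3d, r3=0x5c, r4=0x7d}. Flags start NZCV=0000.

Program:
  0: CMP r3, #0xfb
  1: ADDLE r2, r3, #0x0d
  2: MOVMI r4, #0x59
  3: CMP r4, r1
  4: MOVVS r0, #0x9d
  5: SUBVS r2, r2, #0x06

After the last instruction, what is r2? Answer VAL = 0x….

[0] flags=0000 → (cmp)
[1] flags=0000 LE?F → skip
[2] flags=0000 MI?F → skip
[3] flags=0010 → (cmp)
[4] flags=0010 VS?F → skip
[5] flags=0010 VS?F → skip

VAL = 0x3d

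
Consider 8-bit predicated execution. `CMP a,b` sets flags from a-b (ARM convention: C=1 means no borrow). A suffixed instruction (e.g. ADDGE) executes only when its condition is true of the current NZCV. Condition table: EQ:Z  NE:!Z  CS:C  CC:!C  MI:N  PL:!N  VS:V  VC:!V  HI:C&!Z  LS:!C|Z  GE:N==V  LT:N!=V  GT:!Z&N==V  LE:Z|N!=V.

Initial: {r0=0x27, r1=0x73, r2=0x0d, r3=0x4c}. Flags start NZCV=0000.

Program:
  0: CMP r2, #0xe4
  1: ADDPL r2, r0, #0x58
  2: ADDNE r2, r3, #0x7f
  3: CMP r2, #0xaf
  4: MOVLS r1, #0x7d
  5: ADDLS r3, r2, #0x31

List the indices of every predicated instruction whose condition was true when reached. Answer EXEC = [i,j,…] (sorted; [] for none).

EXEC = [1,2]

[0] flags=0000 → (cmp)
[1] flags=0000 PL?T → r2=0x7f
[2] flags=0000 NE?T → r2=0xcb
[3] flags=0010 → (cmp)
[4] flags=0010 LS?F → skip
[5] flags=0010 LS?F → skip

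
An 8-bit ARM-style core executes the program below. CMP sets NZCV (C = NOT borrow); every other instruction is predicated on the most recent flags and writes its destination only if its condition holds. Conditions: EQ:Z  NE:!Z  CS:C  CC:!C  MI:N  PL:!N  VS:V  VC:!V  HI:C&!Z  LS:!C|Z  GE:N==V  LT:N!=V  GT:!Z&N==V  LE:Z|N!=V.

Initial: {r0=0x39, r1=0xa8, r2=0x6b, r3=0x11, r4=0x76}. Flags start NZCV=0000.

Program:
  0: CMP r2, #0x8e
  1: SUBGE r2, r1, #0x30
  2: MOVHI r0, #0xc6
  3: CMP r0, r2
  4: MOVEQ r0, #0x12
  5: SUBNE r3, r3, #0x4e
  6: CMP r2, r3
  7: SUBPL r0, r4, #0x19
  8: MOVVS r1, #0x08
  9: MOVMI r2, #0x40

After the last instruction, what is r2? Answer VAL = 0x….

VAL = 0x40

0: ✓ CMP  NZCV=1001
1: ✓ SUBGE  r2←0x78
2: · MOVHI
3: ✓ CMP  NZCV=1000
4: · MOVEQ
5: ✓ SUBNE  r3←0xc3
6: ✓ CMP  NZCV=1001
7: · SUBPL
8: ✓ MOVVS  r1←0x08
9: ✓ MOVMI  r2←0x40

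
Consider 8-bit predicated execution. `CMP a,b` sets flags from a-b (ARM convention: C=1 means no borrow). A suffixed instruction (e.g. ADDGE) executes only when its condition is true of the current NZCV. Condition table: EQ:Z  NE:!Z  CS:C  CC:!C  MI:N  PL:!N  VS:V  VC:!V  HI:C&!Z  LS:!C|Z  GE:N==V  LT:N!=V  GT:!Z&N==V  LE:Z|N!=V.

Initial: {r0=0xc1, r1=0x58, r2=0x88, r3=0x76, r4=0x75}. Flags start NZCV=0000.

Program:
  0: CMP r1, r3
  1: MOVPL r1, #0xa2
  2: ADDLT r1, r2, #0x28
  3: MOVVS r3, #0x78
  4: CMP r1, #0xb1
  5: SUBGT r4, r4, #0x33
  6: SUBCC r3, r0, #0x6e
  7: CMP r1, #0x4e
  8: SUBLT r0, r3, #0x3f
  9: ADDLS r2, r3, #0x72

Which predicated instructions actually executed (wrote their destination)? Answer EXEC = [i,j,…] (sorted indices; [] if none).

EXEC = [2,6,8]

0: ✓ CMP  NZCV=1000
1: · MOVPL
2: ✓ ADDLT  r1←0xb0
3: · MOVVS
4: ✓ CMP  NZCV=1000
5: · SUBGT
6: ✓ SUBCC  r3←0x53
7: ✓ CMP  NZCV=0011
8: ✓ SUBLT  r0←0x14
9: · ADDLS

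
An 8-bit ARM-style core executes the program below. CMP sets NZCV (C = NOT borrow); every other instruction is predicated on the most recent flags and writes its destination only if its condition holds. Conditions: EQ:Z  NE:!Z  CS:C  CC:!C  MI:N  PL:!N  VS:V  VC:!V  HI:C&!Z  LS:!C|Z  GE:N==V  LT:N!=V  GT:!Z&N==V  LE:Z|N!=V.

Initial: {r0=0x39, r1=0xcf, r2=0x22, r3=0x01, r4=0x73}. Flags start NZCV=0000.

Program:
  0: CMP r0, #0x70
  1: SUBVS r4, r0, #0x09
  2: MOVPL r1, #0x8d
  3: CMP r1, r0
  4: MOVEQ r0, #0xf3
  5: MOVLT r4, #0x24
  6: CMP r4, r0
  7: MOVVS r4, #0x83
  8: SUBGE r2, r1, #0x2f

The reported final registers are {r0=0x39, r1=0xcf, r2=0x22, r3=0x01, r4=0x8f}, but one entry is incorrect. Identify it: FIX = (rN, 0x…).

FIX = (r4, 0x24)

[0] flags=1000 → (cmp)
[1] flags=1000 VS?F → skip
[2] flags=1000 PL?F → skip
[3] flags=1010 → (cmp)
[4] flags=1010 EQ?F → skip
[5] flags=1010 LT?T → r4=0x24
[6] flags=1000 → (cmp)
[7] flags=1000 VS?F → skip
[8] flags=1000 GE?F → skip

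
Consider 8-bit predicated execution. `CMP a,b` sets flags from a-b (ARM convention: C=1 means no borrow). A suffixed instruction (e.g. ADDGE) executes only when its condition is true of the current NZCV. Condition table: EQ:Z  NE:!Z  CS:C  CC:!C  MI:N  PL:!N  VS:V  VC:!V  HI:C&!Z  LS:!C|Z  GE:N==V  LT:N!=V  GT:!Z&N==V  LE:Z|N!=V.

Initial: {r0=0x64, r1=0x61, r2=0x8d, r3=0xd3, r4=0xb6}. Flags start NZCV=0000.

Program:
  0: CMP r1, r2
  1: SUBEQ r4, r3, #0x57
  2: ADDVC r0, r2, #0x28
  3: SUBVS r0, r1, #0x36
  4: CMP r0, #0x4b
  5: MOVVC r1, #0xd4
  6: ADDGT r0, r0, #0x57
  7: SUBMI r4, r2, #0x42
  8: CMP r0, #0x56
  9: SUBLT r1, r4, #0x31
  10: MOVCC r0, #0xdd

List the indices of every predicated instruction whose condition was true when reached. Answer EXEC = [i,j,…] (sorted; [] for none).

EXEC = [3,5,7,9,10]

0: ✓ CMP  NZCV=1001
1: · SUBEQ
2: · ADDVC
3: ✓ SUBVS  r0←0x2b
4: ✓ CMP  NZCV=1000
5: ✓ MOVVC  r1←0xd4
6: · ADDGT
7: ✓ SUBMI  r4←0x4b
8: ✓ CMP  NZCV=1000
9: ✓ SUBLT  r1←0x1a
10: ✓ MOVCC  r0←0xdd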